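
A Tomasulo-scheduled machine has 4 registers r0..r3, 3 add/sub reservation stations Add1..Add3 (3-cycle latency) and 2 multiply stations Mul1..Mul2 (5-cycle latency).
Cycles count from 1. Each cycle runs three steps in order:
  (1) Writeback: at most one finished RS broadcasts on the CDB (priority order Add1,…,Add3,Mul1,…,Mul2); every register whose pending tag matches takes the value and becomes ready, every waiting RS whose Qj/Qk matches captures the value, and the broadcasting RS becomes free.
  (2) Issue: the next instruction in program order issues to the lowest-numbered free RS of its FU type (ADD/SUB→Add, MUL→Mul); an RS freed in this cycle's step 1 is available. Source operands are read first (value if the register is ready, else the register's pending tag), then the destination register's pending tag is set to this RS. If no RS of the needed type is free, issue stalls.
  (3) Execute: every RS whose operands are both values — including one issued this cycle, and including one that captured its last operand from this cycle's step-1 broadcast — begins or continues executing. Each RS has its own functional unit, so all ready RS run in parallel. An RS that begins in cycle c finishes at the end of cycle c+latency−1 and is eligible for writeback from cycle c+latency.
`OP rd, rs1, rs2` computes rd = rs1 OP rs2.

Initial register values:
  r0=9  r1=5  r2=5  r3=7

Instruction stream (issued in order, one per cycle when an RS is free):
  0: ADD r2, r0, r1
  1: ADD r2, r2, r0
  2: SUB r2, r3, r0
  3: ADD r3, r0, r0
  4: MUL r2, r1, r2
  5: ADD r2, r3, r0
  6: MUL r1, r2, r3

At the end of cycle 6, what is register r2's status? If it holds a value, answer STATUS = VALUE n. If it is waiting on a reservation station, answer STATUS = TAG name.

c1: issue ADD r2<-Add1 | r0:9,r1:5,r2:Add1,r3:7
c2: issue ADD r2<-Add2 | r0:9,r1:5,r2:Add2,r3:7
c3: issue SUB r2<-Add3 | r0:9,r1:5,r2:Add3,r3:7
c4: CDB Add1=14; issue ADD r3<-Add1 | r0:9,r1:5,r2:Add3,r3:Add1
c5: issue MUL r2<-Mul1 | r0:9,r1:5,r2:Mul1,r3:Add1
c6: CDB Add3=-2; issue ADD r2<-Add3 | r0:9,r1:5,r2:Add3,r3:Add1

STATUS = TAG Add3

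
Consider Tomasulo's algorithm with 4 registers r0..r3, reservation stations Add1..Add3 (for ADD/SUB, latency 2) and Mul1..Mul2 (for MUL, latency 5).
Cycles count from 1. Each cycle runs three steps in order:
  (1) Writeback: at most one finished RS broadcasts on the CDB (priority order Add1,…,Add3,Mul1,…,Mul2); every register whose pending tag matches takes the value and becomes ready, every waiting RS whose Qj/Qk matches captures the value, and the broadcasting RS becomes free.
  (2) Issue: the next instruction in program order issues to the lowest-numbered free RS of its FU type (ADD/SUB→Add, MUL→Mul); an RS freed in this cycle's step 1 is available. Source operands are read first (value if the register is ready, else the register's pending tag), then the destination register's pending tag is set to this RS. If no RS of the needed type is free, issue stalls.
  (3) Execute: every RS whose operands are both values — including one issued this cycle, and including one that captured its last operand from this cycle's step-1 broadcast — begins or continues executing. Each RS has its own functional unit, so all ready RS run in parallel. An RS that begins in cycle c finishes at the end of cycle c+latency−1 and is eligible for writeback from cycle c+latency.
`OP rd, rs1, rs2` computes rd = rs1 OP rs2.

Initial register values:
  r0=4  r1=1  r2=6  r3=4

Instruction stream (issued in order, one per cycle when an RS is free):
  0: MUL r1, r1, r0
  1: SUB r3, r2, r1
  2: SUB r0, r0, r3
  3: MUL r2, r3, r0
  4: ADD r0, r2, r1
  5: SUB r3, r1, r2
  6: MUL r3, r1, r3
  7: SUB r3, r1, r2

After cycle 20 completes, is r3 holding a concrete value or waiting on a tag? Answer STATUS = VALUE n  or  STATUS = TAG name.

STATUS = VALUE 0

  c1: issue MUL r1<-Mul1  regs: r0:4,r1:Mul1,r2:6,r3:4
  c2: issue SUB r3<-Add1  regs: r0:4,r1:Mul1,r2:6,r3:Add1
  c3: issue SUB r0<-Add2  regs: r0:Add2,r1:Mul1,r2:6,r3:Add1
  c4: issue MUL r2<-Mul2  regs: r0:Add2,r1:Mul1,r2:Mul2,r3:Add1
  c5: issue ADD r0<-Add3  regs: r0:Add3,r1:Mul1,r2:Mul2,r3:Add1
  c6: CDB Mul1=4; stall  regs: r0:Add3,r1:4,r2:Mul2,r3:Add1
  c7: stall  regs: r0:Add3,r1:4,r2:Mul2,r3:Add1
  c8: CDB Add1=2; issue SUB r3<-Add1  regs: r0:Add3,r1:4,r2:Mul2,r3:Add1
  c9: issue MUL r3<-Mul1  regs: r0:Add3,r1:4,r2:Mul2,r3:Mul1
  c10: CDB Add2=2; issue SUB r3<-Add2  regs: r0:Add3,r1:4,r2:Mul2,r3:Add2
  c11: -  regs: r0:Add3,r1:4,r2:Mul2,r3:Add2
  c12: -  regs: r0:Add3,r1:4,r2:Mul2,r3:Add2
  c13: -  regs: r0:Add3,r1:4,r2:Mul2,r3:Add2
  c14: -  regs: r0:Add3,r1:4,r2:Mul2,r3:Add2
  c15: CDB Mul2=4  regs: r0:Add3,r1:4,r2:4,r3:Add2
  c16: -  regs: r0:Add3,r1:4,r2:4,r3:Add2
  c17: CDB Add1=0  regs: r0:Add3,r1:4,r2:4,r3:Add2
  c18: CDB Add2=0  regs: r0:Add3,r1:4,r2:4,r3:0
  c19: CDB Add3=8  regs: r0:8,r1:4,r2:4,r3:0
  c20: -  regs: r0:8,r1:4,r2:4,r3:0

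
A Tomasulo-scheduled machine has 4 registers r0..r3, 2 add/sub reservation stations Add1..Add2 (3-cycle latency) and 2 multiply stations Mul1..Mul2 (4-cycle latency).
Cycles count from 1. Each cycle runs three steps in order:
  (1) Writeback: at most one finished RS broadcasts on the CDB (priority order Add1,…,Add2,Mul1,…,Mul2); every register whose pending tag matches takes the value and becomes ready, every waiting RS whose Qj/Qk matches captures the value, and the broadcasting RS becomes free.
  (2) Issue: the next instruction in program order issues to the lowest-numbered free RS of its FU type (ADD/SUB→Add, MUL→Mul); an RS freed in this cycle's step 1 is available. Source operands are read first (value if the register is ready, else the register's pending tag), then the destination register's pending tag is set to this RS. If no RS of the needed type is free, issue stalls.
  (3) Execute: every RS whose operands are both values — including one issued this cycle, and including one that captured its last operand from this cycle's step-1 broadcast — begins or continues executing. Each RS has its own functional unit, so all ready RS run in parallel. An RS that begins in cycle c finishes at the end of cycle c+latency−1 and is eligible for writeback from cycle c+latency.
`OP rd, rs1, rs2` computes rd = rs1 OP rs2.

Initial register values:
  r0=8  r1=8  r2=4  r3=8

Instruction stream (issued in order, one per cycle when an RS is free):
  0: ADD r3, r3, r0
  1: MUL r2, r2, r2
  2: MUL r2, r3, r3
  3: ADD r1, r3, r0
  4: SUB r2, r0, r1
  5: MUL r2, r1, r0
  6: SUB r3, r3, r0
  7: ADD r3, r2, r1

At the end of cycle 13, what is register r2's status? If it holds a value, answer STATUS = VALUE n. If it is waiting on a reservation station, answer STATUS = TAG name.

STATUS = VALUE 192

  c1: issue ADD r3<-Add1  regs: r0:8,r1:8,r2:4,r3:Add1
  c2: issue MUL r2<-Mul1  regs: r0:8,r1:8,r2:Mul1,r3:Add1
  c3: issue MUL r2<-Mul2  regs: r0:8,r1:8,r2:Mul2,r3:Add1
  c4: CDB Add1=16; issue ADD r1<-Add1  regs: r0:8,r1:Add1,r2:Mul2,r3:16
  c5: issue SUB r2<-Add2  regs: r0:8,r1:Add1,r2:Add2,r3:16
  c6: CDB Mul1=16; issue MUL r2<-Mul1  regs: r0:8,r1:Add1,r2:Mul1,r3:16
  c7: CDB Add1=24; issue SUB r3<-Add1  regs: r0:8,r1:24,r2:Mul1,r3:Add1
  c8: CDB Mul2=256; stall  regs: r0:8,r1:24,r2:Mul1,r3:Add1
  c9: stall  regs: r0:8,r1:24,r2:Mul1,r3:Add1
  c10: CDB Add1=8; issue ADD r3<-Add1  regs: r0:8,r1:24,r2:Mul1,r3:Add1
  c11: CDB Add2=-16  regs: r0:8,r1:24,r2:Mul1,r3:Add1
  c12: CDB Mul1=192  regs: r0:8,r1:24,r2:192,r3:Add1
  c13: -  regs: r0:8,r1:24,r2:192,r3:Add1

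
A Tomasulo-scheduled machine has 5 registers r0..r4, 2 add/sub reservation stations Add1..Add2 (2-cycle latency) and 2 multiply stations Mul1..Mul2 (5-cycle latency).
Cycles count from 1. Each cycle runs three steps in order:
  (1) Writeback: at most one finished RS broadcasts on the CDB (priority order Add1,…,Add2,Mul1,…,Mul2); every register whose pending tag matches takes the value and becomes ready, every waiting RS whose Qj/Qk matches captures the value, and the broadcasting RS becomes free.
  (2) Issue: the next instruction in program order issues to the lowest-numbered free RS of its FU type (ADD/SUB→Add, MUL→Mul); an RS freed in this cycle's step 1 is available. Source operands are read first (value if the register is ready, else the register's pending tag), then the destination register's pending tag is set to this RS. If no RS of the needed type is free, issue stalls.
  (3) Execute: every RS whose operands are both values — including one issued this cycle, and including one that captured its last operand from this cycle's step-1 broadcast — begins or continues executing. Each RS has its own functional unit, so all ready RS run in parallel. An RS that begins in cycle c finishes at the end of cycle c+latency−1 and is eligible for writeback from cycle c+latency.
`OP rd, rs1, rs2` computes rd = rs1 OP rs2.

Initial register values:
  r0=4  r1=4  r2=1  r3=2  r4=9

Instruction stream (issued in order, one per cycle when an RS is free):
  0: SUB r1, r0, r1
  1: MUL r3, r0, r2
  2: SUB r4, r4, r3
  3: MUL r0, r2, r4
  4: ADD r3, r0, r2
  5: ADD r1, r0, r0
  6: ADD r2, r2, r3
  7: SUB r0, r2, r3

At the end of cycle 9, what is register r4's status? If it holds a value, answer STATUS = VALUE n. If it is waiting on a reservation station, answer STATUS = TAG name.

  c1: issue SUB r1<-Add1  regs: r0:4,r1:Add1,r2:1,r3:2,r4:9
  c2: issue MUL r3<-Mul1  regs: r0:4,r1:Add1,r2:1,r3:Mul1,r4:9
  c3: CDB Add1=0; issue SUB r4<-Add1  regs: r0:4,r1:0,r2:1,r3:Mul1,r4:Add1
  c4: issue MUL r0<-Mul2  regs: r0:Mul2,r1:0,r2:1,r3:Mul1,r4:Add1
  c5: issue ADD r3<-Add2  regs: r0:Mul2,r1:0,r2:1,r3:Add2,r4:Add1
  c6: stall  regs: r0:Mul2,r1:0,r2:1,r3:Add2,r4:Add1
  c7: CDB Mul1=4; stall  regs: r0:Mul2,r1:0,r2:1,r3:Add2,r4:Add1
  c8: stall  regs: r0:Mul2,r1:0,r2:1,r3:Add2,r4:Add1
  c9: CDB Add1=5; issue ADD r1<-Add1  regs: r0:Mul2,r1:Add1,r2:1,r3:Add2,r4:5

STATUS = VALUE 5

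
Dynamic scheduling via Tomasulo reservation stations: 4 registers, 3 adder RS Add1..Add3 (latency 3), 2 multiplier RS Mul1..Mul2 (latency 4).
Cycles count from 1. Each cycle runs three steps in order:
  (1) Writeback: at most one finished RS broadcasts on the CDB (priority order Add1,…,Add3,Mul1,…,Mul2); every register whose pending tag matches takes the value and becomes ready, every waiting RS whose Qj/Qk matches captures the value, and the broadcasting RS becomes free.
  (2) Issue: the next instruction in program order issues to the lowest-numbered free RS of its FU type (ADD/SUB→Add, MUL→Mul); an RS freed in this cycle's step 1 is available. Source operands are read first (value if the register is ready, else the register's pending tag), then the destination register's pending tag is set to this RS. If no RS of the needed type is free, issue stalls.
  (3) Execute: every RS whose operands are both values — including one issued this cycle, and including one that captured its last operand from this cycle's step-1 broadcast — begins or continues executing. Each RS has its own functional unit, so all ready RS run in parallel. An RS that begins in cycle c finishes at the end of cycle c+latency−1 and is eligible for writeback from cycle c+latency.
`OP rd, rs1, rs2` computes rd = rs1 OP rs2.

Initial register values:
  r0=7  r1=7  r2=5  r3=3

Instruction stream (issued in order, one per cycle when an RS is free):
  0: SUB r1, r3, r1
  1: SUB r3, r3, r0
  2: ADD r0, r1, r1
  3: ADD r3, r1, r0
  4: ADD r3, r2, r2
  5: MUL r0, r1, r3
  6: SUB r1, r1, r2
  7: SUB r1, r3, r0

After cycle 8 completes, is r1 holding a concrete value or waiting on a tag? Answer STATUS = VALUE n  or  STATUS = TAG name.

STATUS = TAG Add2

  c1: issue SUB r1<-Add1  regs: r0:7,r1:Add1,r2:5,r3:3
  c2: issue SUB r3<-Add2  regs: r0:7,r1:Add1,r2:5,r3:Add2
  c3: issue ADD r0<-Add3  regs: r0:Add3,r1:Add1,r2:5,r3:Add2
  c4: CDB Add1=-4; issue ADD r3<-Add1  regs: r0:Add3,r1:-4,r2:5,r3:Add1
  c5: CDB Add2=-4; issue ADD r3<-Add2  regs: r0:Add3,r1:-4,r2:5,r3:Add2
  c6: issue MUL r0<-Mul1  regs: r0:Mul1,r1:-4,r2:5,r3:Add2
  c7: CDB Add3=-8; issue SUB r1<-Add3  regs: r0:Mul1,r1:Add3,r2:5,r3:Add2
  c8: CDB Add2=10; issue SUB r1<-Add2  regs: r0:Mul1,r1:Add2,r2:5,r3:10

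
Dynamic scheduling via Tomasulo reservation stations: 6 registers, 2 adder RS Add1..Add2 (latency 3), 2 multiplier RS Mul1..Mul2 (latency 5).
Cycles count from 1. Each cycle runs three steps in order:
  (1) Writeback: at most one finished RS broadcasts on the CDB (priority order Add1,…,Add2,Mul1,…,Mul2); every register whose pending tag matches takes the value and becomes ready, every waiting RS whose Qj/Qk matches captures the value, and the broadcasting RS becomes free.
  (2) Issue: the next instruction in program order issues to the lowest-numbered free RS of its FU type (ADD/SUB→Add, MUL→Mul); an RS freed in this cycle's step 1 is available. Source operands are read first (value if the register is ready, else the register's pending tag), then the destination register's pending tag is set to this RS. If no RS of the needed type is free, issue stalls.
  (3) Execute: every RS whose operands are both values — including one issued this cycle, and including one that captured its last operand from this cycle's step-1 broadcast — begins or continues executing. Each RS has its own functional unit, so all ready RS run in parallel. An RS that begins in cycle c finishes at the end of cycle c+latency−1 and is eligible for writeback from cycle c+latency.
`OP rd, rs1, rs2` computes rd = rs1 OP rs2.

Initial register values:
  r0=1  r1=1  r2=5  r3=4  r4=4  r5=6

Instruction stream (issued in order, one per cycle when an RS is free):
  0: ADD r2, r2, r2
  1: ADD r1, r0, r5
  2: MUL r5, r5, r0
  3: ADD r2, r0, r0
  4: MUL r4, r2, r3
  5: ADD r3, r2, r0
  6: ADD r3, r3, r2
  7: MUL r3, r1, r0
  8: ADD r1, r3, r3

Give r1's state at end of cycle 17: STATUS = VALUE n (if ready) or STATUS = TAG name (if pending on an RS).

STATUS = VALUE 14

cycle 1: issue ADD r2<-Add1 // r0:1,r1:1,r2:Add1,r3:4,r4:4,r5:6
cycle 2: issue ADD r1<-Add2 // r0:1,r1:Add2,r2:Add1,r3:4,r4:4,r5:6
cycle 3: issue MUL r5<-Mul1 // r0:1,r1:Add2,r2:Add1,r3:4,r4:4,r5:Mul1
cycle 4: CDB Add1=10; issue ADD r2<-Add1 // r0:1,r1:Add2,r2:Add1,r3:4,r4:4,r5:Mul1
cycle 5: CDB Add2=7; issue MUL r4<-Mul2 // r0:1,r1:7,r2:Add1,r3:4,r4:Mul2,r5:Mul1
cycle 6: issue ADD r3<-Add2 // r0:1,r1:7,r2:Add1,r3:Add2,r4:Mul2,r5:Mul1
cycle 7: CDB Add1=2; issue ADD r3<-Add1 // r0:1,r1:7,r2:2,r3:Add1,r4:Mul2,r5:Mul1
cycle 8: CDB Mul1=6; issue MUL r3<-Mul1 // r0:1,r1:7,r2:2,r3:Mul1,r4:Mul2,r5:6
cycle 9: stall // r0:1,r1:7,r2:2,r3:Mul1,r4:Mul2,r5:6
cycle 10: CDB Add2=3; issue ADD r1<-Add2 // r0:1,r1:Add2,r2:2,r3:Mul1,r4:Mul2,r5:6
cycle 11: - // r0:1,r1:Add2,r2:2,r3:Mul1,r4:Mul2,r5:6
cycle 12: CDB Mul2=8 // r0:1,r1:Add2,r2:2,r3:Mul1,r4:8,r5:6
cycle 13: CDB Add1=5 // r0:1,r1:Add2,r2:2,r3:Mul1,r4:8,r5:6
cycle 14: CDB Mul1=7 // r0:1,r1:Add2,r2:2,r3:7,r4:8,r5:6
cycle 15: - // r0:1,r1:Add2,r2:2,r3:7,r4:8,r5:6
cycle 16: - // r0:1,r1:Add2,r2:2,r3:7,r4:8,r5:6
cycle 17: CDB Add2=14 // r0:1,r1:14,r2:2,r3:7,r4:8,r5:6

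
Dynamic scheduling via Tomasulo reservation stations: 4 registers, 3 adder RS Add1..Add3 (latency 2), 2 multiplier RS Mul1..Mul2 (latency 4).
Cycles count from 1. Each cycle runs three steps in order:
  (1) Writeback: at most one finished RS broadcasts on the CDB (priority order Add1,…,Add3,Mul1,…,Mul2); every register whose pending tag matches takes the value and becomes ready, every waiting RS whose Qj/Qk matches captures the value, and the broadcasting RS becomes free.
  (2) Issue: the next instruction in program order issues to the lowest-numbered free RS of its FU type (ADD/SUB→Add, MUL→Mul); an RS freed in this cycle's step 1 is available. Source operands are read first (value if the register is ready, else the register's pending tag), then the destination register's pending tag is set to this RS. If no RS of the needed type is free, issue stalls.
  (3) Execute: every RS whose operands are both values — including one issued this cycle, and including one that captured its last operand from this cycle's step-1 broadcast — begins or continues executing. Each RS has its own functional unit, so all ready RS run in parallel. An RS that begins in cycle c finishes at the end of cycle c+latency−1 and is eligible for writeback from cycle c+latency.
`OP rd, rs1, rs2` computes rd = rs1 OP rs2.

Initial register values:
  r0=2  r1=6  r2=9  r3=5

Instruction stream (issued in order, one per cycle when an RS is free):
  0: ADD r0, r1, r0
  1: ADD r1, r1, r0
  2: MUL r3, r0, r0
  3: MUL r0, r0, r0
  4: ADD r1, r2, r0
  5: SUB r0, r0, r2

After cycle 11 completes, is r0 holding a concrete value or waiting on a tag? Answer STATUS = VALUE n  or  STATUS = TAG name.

STATUS = VALUE 55

cycle 1: issue ADD r0<-Add1 // r0:Add1,r1:6,r2:9,r3:5
cycle 2: issue ADD r1<-Add2 // r0:Add1,r1:Add2,r2:9,r3:5
cycle 3: CDB Add1=8; issue MUL r3<-Mul1 // r0:8,r1:Add2,r2:9,r3:Mul1
cycle 4: issue MUL r0<-Mul2 // r0:Mul2,r1:Add2,r2:9,r3:Mul1
cycle 5: CDB Add2=14; issue ADD r1<-Add1 // r0:Mul2,r1:Add1,r2:9,r3:Mul1
cycle 6: issue SUB r0<-Add2 // r0:Add2,r1:Add1,r2:9,r3:Mul1
cycle 7: CDB Mul1=64 // r0:Add2,r1:Add1,r2:9,r3:64
cycle 8: CDB Mul2=64 // r0:Add2,r1:Add1,r2:9,r3:64
cycle 9: - // r0:Add2,r1:Add1,r2:9,r3:64
cycle 10: CDB Add1=73 // r0:Add2,r1:73,r2:9,r3:64
cycle 11: CDB Add2=55 // r0:55,r1:73,r2:9,r3:64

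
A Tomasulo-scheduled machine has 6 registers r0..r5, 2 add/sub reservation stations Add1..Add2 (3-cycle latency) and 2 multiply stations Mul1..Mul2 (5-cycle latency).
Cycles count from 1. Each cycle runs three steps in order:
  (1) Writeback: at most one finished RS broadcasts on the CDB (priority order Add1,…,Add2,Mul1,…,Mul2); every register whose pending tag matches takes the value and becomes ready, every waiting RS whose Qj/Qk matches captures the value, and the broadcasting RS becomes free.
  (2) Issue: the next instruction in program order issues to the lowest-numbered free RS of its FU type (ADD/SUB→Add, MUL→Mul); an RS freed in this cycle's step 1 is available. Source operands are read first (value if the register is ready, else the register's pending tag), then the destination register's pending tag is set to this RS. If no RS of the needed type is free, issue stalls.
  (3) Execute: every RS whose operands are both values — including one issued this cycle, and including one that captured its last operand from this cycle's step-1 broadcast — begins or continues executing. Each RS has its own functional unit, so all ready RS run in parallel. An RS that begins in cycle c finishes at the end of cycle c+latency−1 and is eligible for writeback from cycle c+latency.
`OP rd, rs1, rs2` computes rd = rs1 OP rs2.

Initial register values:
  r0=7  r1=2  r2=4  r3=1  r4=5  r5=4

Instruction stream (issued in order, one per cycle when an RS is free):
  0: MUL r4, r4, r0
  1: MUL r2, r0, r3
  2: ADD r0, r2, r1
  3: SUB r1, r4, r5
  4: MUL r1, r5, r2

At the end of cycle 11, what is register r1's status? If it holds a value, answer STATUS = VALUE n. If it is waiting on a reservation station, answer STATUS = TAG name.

c1: issue MUL r4<-Mul1 | r0:7,r1:2,r2:4,r3:1,r4:Mul1,r5:4
c2: issue MUL r2<-Mul2 | r0:7,r1:2,r2:Mul2,r3:1,r4:Mul1,r5:4
c3: issue ADD r0<-Add1 | r0:Add1,r1:2,r2:Mul2,r3:1,r4:Mul1,r5:4
c4: issue SUB r1<-Add2 | r0:Add1,r1:Add2,r2:Mul2,r3:1,r4:Mul1,r5:4
c5: stall | r0:Add1,r1:Add2,r2:Mul2,r3:1,r4:Mul1,r5:4
c6: CDB Mul1=35; issue MUL r1<-Mul1 | r0:Add1,r1:Mul1,r2:Mul2,r3:1,r4:35,r5:4
c7: CDB Mul2=7 | r0:Add1,r1:Mul1,r2:7,r3:1,r4:35,r5:4
c8: - | r0:Add1,r1:Mul1,r2:7,r3:1,r4:35,r5:4
c9: CDB Add2=31 | r0:Add1,r1:Mul1,r2:7,r3:1,r4:35,r5:4
c10: CDB Add1=9 | r0:9,r1:Mul1,r2:7,r3:1,r4:35,r5:4
c11: - | r0:9,r1:Mul1,r2:7,r3:1,r4:35,r5:4

STATUS = TAG Mul1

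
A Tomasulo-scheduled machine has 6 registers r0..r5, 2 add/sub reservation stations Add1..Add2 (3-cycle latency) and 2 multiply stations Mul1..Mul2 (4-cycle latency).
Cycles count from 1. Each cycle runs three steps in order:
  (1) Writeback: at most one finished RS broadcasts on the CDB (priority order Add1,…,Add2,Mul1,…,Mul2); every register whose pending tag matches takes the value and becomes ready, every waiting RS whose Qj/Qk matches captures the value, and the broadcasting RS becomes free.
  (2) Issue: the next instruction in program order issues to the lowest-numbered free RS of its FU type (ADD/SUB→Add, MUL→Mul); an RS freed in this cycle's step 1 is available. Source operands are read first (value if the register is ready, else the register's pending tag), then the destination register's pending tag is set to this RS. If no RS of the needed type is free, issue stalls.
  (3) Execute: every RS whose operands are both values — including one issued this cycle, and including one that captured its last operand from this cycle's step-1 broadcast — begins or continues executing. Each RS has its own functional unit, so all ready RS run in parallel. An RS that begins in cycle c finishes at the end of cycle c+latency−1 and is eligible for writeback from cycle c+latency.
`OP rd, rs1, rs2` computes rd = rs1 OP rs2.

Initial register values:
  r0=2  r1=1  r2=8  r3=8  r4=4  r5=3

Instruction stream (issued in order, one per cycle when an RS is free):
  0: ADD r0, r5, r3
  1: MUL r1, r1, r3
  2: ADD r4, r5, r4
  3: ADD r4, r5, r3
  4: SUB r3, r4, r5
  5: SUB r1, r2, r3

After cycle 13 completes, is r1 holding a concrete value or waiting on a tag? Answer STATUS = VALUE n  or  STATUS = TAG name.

STATUS = VALUE 0

  c1: issue ADD r0<-Add1  regs: r0:Add1,r1:1,r2:8,r3:8,r4:4,r5:3
  c2: issue MUL r1<-Mul1  regs: r0:Add1,r1:Mul1,r2:8,r3:8,r4:4,r5:3
  c3: issue ADD r4<-Add2  regs: r0:Add1,r1:Mul1,r2:8,r3:8,r4:Add2,r5:3
  c4: CDB Add1=11; issue ADD r4<-Add1  regs: r0:11,r1:Mul1,r2:8,r3:8,r4:Add1,r5:3
  c5: stall  regs: r0:11,r1:Mul1,r2:8,r3:8,r4:Add1,r5:3
  c6: CDB Add2=7; issue SUB r3<-Add2  regs: r0:11,r1:Mul1,r2:8,r3:Add2,r4:Add1,r5:3
  c7: CDB Add1=11; issue SUB r1<-Add1  regs: r0:11,r1:Add1,r2:8,r3:Add2,r4:11,r5:3
  c8: CDB Mul1=8  regs: r0:11,r1:Add1,r2:8,r3:Add2,r4:11,r5:3
  c9: -  regs: r0:11,r1:Add1,r2:8,r3:Add2,r4:11,r5:3
  c10: CDB Add2=8  regs: r0:11,r1:Add1,r2:8,r3:8,r4:11,r5:3
  c11: -  regs: r0:11,r1:Add1,r2:8,r3:8,r4:11,r5:3
  c12: -  regs: r0:11,r1:Add1,r2:8,r3:8,r4:11,r5:3
  c13: CDB Add1=0  regs: r0:11,r1:0,r2:8,r3:8,r4:11,r5:3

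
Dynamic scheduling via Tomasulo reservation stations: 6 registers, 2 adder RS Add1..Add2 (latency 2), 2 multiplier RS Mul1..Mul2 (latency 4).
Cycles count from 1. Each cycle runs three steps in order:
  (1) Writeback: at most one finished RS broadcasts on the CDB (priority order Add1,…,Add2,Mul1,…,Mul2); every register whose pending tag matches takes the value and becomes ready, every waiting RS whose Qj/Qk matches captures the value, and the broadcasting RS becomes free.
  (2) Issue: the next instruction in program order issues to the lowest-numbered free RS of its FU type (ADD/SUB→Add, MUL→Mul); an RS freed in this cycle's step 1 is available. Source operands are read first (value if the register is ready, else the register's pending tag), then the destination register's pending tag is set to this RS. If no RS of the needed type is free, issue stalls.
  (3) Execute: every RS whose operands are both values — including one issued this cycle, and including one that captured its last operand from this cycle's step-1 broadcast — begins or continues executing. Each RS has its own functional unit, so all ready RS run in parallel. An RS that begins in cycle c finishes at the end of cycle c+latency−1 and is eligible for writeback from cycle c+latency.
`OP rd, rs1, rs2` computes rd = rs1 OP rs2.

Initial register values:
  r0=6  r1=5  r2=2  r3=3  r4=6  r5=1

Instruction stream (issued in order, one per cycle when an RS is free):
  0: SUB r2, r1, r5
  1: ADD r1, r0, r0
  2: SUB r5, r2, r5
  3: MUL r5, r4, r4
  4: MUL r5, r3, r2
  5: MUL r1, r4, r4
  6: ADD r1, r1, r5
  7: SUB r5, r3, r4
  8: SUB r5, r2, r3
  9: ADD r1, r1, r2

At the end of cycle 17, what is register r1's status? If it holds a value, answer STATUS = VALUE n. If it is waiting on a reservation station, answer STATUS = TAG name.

STATUS = VALUE 52

cycle 1: issue SUB r2<-Add1 // r0:6,r1:5,r2:Add1,r3:3,r4:6,r5:1
cycle 2: issue ADD r1<-Add2 // r0:6,r1:Add2,r2:Add1,r3:3,r4:6,r5:1
cycle 3: CDB Add1=4; issue SUB r5<-Add1 // r0:6,r1:Add2,r2:4,r3:3,r4:6,r5:Add1
cycle 4: CDB Add2=12; issue MUL r5<-Mul1 // r0:6,r1:12,r2:4,r3:3,r4:6,r5:Mul1
cycle 5: CDB Add1=3; issue MUL r5<-Mul2 // r0:6,r1:12,r2:4,r3:3,r4:6,r5:Mul2
cycle 6: stall // r0:6,r1:12,r2:4,r3:3,r4:6,r5:Mul2
cycle 7: stall // r0:6,r1:12,r2:4,r3:3,r4:6,r5:Mul2
cycle 8: CDB Mul1=36; issue MUL r1<-Mul1 // r0:6,r1:Mul1,r2:4,r3:3,r4:6,r5:Mul2
cycle 9: CDB Mul2=12; issue ADD r1<-Add1 // r0:6,r1:Add1,r2:4,r3:3,r4:6,r5:12
cycle 10: issue SUB r5<-Add2 // r0:6,r1:Add1,r2:4,r3:3,r4:6,r5:Add2
cycle 11: stall // r0:6,r1:Add1,r2:4,r3:3,r4:6,r5:Add2
cycle 12: CDB Add2=-3; issue SUB r5<-Add2 // r0:6,r1:Add1,r2:4,r3:3,r4:6,r5:Add2
cycle 13: CDB Mul1=36; stall // r0:6,r1:Add1,r2:4,r3:3,r4:6,r5:Add2
cycle 14: CDB Add2=1; issue ADD r1<-Add2 // r0:6,r1:Add2,r2:4,r3:3,r4:6,r5:1
cycle 15: CDB Add1=48 // r0:6,r1:Add2,r2:4,r3:3,r4:6,r5:1
cycle 16: - // r0:6,r1:Add2,r2:4,r3:3,r4:6,r5:1
cycle 17: CDB Add2=52 // r0:6,r1:52,r2:4,r3:3,r4:6,r5:1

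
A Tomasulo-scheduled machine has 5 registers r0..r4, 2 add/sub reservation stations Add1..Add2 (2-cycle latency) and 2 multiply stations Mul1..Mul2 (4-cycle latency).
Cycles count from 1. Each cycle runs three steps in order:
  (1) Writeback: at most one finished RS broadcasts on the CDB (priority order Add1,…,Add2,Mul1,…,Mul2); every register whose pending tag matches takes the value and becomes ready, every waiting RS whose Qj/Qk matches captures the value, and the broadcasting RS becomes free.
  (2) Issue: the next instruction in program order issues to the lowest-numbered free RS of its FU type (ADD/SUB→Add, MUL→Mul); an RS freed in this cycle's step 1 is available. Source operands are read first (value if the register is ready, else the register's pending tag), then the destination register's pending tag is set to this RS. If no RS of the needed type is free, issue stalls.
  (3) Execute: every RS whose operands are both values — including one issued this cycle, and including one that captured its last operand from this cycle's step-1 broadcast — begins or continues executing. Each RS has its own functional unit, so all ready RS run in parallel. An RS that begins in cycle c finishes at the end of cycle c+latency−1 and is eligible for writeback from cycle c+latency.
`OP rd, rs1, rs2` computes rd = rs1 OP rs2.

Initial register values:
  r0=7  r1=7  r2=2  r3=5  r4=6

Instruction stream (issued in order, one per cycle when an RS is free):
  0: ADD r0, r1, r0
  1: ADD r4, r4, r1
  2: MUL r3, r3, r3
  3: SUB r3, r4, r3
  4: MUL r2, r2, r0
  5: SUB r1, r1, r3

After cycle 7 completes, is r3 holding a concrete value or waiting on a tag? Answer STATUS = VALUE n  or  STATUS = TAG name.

STATUS = TAG Add1

cycle 1: issue ADD r0<-Add1 // r0:Add1,r1:7,r2:2,r3:5,r4:6
cycle 2: issue ADD r4<-Add2 // r0:Add1,r1:7,r2:2,r3:5,r4:Add2
cycle 3: CDB Add1=14; issue MUL r3<-Mul1 // r0:14,r1:7,r2:2,r3:Mul1,r4:Add2
cycle 4: CDB Add2=13; issue SUB r3<-Add1 // r0:14,r1:7,r2:2,r3:Add1,r4:13
cycle 5: issue MUL r2<-Mul2 // r0:14,r1:7,r2:Mul2,r3:Add1,r4:13
cycle 6: issue SUB r1<-Add2 // r0:14,r1:Add2,r2:Mul2,r3:Add1,r4:13
cycle 7: CDB Mul1=25 // r0:14,r1:Add2,r2:Mul2,r3:Add1,r4:13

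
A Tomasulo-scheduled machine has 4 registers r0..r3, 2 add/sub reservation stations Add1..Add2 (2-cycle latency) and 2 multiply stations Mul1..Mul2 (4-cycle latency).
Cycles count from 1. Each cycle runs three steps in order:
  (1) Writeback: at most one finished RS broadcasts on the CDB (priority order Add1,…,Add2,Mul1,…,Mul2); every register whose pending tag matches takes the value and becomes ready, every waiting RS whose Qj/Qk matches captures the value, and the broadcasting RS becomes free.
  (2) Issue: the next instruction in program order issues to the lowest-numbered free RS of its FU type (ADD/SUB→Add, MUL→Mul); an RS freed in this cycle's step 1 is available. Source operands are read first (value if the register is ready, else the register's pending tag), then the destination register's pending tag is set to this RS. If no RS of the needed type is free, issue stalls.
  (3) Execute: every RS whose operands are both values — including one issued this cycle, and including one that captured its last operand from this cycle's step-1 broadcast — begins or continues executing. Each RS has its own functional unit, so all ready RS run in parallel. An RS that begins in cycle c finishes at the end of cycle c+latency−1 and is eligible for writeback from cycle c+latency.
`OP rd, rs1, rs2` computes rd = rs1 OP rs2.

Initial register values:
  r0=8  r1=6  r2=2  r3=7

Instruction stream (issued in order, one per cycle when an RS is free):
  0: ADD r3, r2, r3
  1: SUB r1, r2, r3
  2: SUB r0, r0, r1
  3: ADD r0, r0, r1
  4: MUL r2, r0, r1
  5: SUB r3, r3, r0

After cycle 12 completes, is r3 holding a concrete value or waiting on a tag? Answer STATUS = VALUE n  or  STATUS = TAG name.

cycle 1: issue ADD r3<-Add1 // r0:8,r1:6,r2:2,r3:Add1
cycle 2: issue SUB r1<-Add2 // r0:8,r1:Add2,r2:2,r3:Add1
cycle 3: CDB Add1=9; issue SUB r0<-Add1 // r0:Add1,r1:Add2,r2:2,r3:9
cycle 4: stall // r0:Add1,r1:Add2,r2:2,r3:9
cycle 5: CDB Add2=-7; issue ADD r0<-Add2 // r0:Add2,r1:-7,r2:2,r3:9
cycle 6: issue MUL r2<-Mul1 // r0:Add2,r1:-7,r2:Mul1,r3:9
cycle 7: CDB Add1=15; issue SUB r3<-Add1 // r0:Add2,r1:-7,r2:Mul1,r3:Add1
cycle 8: - // r0:Add2,r1:-7,r2:Mul1,r3:Add1
cycle 9: CDB Add2=8 // r0:8,r1:-7,r2:Mul1,r3:Add1
cycle 10: - // r0:8,r1:-7,r2:Mul1,r3:Add1
cycle 11: CDB Add1=1 // r0:8,r1:-7,r2:Mul1,r3:1
cycle 12: - // r0:8,r1:-7,r2:Mul1,r3:1

STATUS = VALUE 1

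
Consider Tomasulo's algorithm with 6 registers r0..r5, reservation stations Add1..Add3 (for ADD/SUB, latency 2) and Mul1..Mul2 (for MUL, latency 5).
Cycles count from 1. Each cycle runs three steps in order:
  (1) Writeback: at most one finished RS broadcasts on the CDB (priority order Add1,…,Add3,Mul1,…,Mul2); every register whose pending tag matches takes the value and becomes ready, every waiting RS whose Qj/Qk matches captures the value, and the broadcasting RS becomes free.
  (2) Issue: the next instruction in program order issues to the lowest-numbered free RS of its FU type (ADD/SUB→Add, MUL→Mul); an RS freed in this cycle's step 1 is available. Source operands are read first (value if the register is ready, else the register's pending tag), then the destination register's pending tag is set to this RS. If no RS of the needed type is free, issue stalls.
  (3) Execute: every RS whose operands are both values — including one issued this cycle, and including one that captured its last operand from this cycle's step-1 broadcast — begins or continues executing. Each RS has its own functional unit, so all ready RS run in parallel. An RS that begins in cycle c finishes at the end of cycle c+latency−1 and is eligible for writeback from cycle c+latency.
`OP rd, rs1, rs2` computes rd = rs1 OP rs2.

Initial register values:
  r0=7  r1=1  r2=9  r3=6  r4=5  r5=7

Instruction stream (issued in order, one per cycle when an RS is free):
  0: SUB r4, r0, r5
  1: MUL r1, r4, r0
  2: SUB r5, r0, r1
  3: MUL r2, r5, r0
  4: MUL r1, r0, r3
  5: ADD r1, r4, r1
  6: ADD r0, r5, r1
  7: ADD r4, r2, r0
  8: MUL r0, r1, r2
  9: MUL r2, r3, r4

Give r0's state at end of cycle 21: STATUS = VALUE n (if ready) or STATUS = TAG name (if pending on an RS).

c1: issue SUB r4<-Add1 | r0:7,r1:1,r2:9,r3:6,r4:Add1,r5:7
c2: issue MUL r1<-Mul1 | r0:7,r1:Mul1,r2:9,r3:6,r4:Add1,r5:7
c3: CDB Add1=0; issue SUB r5<-Add1 | r0:7,r1:Mul1,r2:9,r3:6,r4:0,r5:Add1
c4: issue MUL r2<-Mul2 | r0:7,r1:Mul1,r2:Mul2,r3:6,r4:0,r5:Add1
c5: stall | r0:7,r1:Mul1,r2:Mul2,r3:6,r4:0,r5:Add1
c6: stall | r0:7,r1:Mul1,r2:Mul2,r3:6,r4:0,r5:Add1
c7: stall | r0:7,r1:Mul1,r2:Mul2,r3:6,r4:0,r5:Add1
c8: CDB Mul1=0; issue MUL r1<-Mul1 | r0:7,r1:Mul1,r2:Mul2,r3:6,r4:0,r5:Add1
c9: issue ADD r1<-Add2 | r0:7,r1:Add2,r2:Mul2,r3:6,r4:0,r5:Add1
c10: CDB Add1=7; issue ADD r0<-Add1 | r0:Add1,r1:Add2,r2:Mul2,r3:6,r4:0,r5:7
c11: issue ADD r4<-Add3 | r0:Add1,r1:Add2,r2:Mul2,r3:6,r4:Add3,r5:7
c12: stall | r0:Add1,r1:Add2,r2:Mul2,r3:6,r4:Add3,r5:7
c13: CDB Mul1=42; issue MUL r0<-Mul1 | r0:Mul1,r1:Add2,r2:Mul2,r3:6,r4:Add3,r5:7
c14: stall | r0:Mul1,r1:Add2,r2:Mul2,r3:6,r4:Add3,r5:7
c15: CDB Add2=42; stall | r0:Mul1,r1:42,r2:Mul2,r3:6,r4:Add3,r5:7
c16: CDB Mul2=49; issue MUL r2<-Mul2 | r0:Mul1,r1:42,r2:Mul2,r3:6,r4:Add3,r5:7
c17: CDB Add1=49 | r0:Mul1,r1:42,r2:Mul2,r3:6,r4:Add3,r5:7
c18: - | r0:Mul1,r1:42,r2:Mul2,r3:6,r4:Add3,r5:7
c19: CDB Add3=98 | r0:Mul1,r1:42,r2:Mul2,r3:6,r4:98,r5:7
c20: - | r0:Mul1,r1:42,r2:Mul2,r3:6,r4:98,r5:7
c21: CDB Mul1=2058 | r0:2058,r1:42,r2:Mul2,r3:6,r4:98,r5:7

STATUS = VALUE 2058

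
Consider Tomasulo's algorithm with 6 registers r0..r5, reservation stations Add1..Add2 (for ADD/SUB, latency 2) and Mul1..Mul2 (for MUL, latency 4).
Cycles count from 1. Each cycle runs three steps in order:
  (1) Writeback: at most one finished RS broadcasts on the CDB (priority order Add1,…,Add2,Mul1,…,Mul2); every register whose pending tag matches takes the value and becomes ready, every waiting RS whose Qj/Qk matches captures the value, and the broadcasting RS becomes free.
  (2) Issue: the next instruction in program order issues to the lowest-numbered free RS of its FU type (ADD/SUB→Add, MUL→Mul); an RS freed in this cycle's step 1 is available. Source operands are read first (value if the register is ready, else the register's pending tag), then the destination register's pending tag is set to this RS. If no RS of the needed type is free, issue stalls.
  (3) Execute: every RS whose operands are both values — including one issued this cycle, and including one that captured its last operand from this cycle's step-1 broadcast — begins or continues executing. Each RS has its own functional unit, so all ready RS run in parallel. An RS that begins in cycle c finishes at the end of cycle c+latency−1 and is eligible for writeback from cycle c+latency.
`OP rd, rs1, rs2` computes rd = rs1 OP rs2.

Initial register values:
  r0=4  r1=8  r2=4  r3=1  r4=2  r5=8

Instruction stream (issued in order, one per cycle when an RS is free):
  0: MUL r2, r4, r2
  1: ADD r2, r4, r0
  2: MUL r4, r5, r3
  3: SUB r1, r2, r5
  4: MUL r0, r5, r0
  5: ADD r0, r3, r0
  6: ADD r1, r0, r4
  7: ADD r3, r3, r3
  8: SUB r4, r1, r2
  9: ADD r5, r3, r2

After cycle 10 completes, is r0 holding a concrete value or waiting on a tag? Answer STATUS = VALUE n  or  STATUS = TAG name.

STATUS = TAG Add1

cycle 1: issue MUL r2<-Mul1 // r0:4,r1:8,r2:Mul1,r3:1,r4:2,r5:8
cycle 2: issue ADD r2<-Add1 // r0:4,r1:8,r2:Add1,r3:1,r4:2,r5:8
cycle 3: issue MUL r4<-Mul2 // r0:4,r1:8,r2:Add1,r3:1,r4:Mul2,r5:8
cycle 4: CDB Add1=6; issue SUB r1<-Add1 // r0:4,r1:Add1,r2:6,r3:1,r4:Mul2,r5:8
cycle 5: CDB Mul1=8; issue MUL r0<-Mul1 // r0:Mul1,r1:Add1,r2:6,r3:1,r4:Mul2,r5:8
cycle 6: CDB Add1=-2; issue ADD r0<-Add1 // r0:Add1,r1:-2,r2:6,r3:1,r4:Mul2,r5:8
cycle 7: CDB Mul2=8; issue ADD r1<-Add2 // r0:Add1,r1:Add2,r2:6,r3:1,r4:8,r5:8
cycle 8: stall // r0:Add1,r1:Add2,r2:6,r3:1,r4:8,r5:8
cycle 9: CDB Mul1=32; stall // r0:Add1,r1:Add2,r2:6,r3:1,r4:8,r5:8
cycle 10: stall // r0:Add1,r1:Add2,r2:6,r3:1,r4:8,r5:8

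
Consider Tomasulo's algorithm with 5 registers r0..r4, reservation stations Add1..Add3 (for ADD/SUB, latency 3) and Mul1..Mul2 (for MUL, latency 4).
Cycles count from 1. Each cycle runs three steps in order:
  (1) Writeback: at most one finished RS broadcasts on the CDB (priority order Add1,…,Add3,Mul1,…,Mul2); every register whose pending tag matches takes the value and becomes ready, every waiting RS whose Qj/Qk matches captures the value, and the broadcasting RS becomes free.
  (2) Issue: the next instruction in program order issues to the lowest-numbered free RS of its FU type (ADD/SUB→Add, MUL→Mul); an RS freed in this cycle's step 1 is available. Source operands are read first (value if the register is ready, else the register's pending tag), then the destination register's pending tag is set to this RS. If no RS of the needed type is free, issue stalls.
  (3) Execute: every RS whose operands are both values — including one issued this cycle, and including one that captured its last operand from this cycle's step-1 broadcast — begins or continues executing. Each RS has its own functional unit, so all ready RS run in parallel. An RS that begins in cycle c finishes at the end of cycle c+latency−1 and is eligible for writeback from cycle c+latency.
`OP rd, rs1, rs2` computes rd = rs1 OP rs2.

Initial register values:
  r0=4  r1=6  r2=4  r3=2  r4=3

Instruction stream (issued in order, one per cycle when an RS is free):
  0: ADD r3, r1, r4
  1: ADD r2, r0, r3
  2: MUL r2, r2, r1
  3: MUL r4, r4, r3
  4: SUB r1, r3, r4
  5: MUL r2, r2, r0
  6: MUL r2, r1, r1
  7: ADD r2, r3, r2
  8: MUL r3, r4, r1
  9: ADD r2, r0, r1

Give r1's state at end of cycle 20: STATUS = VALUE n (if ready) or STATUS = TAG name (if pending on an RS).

  c1: issue ADD r3<-Add1  regs: r0:4,r1:6,r2:4,r3:Add1,r4:3
  c2: issue ADD r2<-Add2  regs: r0:4,r1:6,r2:Add2,r3:Add1,r4:3
  c3: issue MUL r2<-Mul1  regs: r0:4,r1:6,r2:Mul1,r3:Add1,r4:3
  c4: CDB Add1=9; issue MUL r4<-Mul2  regs: r0:4,r1:6,r2:Mul1,r3:9,r4:Mul2
  c5: issue SUB r1<-Add1  regs: r0:4,r1:Add1,r2:Mul1,r3:9,r4:Mul2
  c6: stall  regs: r0:4,r1:Add1,r2:Mul1,r3:9,r4:Mul2
  c7: CDB Add2=13; stall  regs: r0:4,r1:Add1,r2:Mul1,r3:9,r4:Mul2
  c8: CDB Mul2=27; issue MUL r2<-Mul2  regs: r0:4,r1:Add1,r2:Mul2,r3:9,r4:27
  c9: stall  regs: r0:4,r1:Add1,r2:Mul2,r3:9,r4:27
  c10: stall  regs: r0:4,r1:Add1,r2:Mul2,r3:9,r4:27
  c11: CDB Add1=-18; stall  regs: r0:4,r1:-18,r2:Mul2,r3:9,r4:27
  c12: CDB Mul1=78; issue MUL r2<-Mul1  regs: r0:4,r1:-18,r2:Mul1,r3:9,r4:27
  c13: issue ADD r2<-Add1  regs: r0:4,r1:-18,r2:Add1,r3:9,r4:27
  c14: stall  regs: r0:4,r1:-18,r2:Add1,r3:9,r4:27
  c15: stall  regs: r0:4,r1:-18,r2:Add1,r3:9,r4:27
  c16: CDB Mul1=324; issue MUL r3<-Mul1  regs: r0:4,r1:-18,r2:Add1,r3:Mul1,r4:27
  c17: CDB Mul2=312; issue ADD r2<-Add2  regs: r0:4,r1:-18,r2:Add2,r3:Mul1,r4:27
  c18: -  regs: r0:4,r1:-18,r2:Add2,r3:Mul1,r4:27
  c19: CDB Add1=333  regs: r0:4,r1:-18,r2:Add2,r3:Mul1,r4:27
  c20: CDB Add2=-14  regs: r0:4,r1:-18,r2:-14,r3:Mul1,r4:27

STATUS = VALUE -18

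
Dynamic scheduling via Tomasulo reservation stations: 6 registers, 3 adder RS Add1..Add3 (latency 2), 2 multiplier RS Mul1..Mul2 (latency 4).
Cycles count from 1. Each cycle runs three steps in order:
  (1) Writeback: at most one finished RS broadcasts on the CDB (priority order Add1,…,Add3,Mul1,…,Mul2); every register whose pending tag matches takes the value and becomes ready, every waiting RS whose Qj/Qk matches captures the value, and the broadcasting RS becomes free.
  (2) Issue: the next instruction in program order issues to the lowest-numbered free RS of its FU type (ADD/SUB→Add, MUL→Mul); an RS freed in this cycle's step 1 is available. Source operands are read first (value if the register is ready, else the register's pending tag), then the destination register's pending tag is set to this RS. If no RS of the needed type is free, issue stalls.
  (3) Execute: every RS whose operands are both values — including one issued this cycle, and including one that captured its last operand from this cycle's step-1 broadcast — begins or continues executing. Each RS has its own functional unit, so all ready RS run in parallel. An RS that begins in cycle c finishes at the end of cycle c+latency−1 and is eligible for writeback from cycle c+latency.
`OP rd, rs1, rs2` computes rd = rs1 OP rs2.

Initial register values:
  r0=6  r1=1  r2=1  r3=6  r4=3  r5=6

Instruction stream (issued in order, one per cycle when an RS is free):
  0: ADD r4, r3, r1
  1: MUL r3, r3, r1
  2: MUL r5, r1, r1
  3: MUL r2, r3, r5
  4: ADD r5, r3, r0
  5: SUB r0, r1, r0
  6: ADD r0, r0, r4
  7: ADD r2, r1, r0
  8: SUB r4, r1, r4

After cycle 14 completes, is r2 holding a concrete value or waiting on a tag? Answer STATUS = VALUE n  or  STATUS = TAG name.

c1: issue ADD r4<-Add1 | r0:6,r1:1,r2:1,r3:6,r4:Add1,r5:6
c2: issue MUL r3<-Mul1 | r0:6,r1:1,r2:1,r3:Mul1,r4:Add1,r5:6
c3: CDB Add1=7; issue MUL r5<-Mul2 | r0:6,r1:1,r2:1,r3:Mul1,r4:7,r5:Mul2
c4: stall | r0:6,r1:1,r2:1,r3:Mul1,r4:7,r5:Mul2
c5: stall | r0:6,r1:1,r2:1,r3:Mul1,r4:7,r5:Mul2
c6: CDB Mul1=6; issue MUL r2<-Mul1 | r0:6,r1:1,r2:Mul1,r3:6,r4:7,r5:Mul2
c7: CDB Mul2=1; issue ADD r5<-Add1 | r0:6,r1:1,r2:Mul1,r3:6,r4:7,r5:Add1
c8: issue SUB r0<-Add2 | r0:Add2,r1:1,r2:Mul1,r3:6,r4:7,r5:Add1
c9: CDB Add1=12; issue ADD r0<-Add1 | r0:Add1,r1:1,r2:Mul1,r3:6,r4:7,r5:12
c10: CDB Add2=-5; issue ADD r2<-Add2 | r0:Add1,r1:1,r2:Add2,r3:6,r4:7,r5:12
c11: CDB Mul1=6; issue SUB r4<-Add3 | r0:Add1,r1:1,r2:Add2,r3:6,r4:Add3,r5:12
c12: CDB Add1=2 | r0:2,r1:1,r2:Add2,r3:6,r4:Add3,r5:12
c13: CDB Add3=-6 | r0:2,r1:1,r2:Add2,r3:6,r4:-6,r5:12
c14: CDB Add2=3 | r0:2,r1:1,r2:3,r3:6,r4:-6,r5:12

STATUS = VALUE 3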